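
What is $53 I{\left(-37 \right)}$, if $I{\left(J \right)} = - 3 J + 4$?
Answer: $6095$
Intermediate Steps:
$I{\left(J \right)} = 4 - 3 J$
$53 I{\left(-37 \right)} = 53 \left(4 - -111\right) = 53 \left(4 + 111\right) = 53 \cdot 115 = 6095$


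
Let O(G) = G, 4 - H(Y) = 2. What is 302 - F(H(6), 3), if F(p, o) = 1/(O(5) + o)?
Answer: 2415/8 ≈ 301.88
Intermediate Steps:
H(Y) = 2 (H(Y) = 4 - 1*2 = 4 - 2 = 2)
F(p, o) = 1/(5 + o)
302 - F(H(6), 3) = 302 - 1/(5 + 3) = 302 - 1/8 = 2415/8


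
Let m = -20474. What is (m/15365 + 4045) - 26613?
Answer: -346777794/15365 ≈ -22569.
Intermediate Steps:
(m/15365 + 4045) - 26613 = (-20474/15365 + 4045) - 26613 = 62130951/15365 - 26613 = -346777794/15365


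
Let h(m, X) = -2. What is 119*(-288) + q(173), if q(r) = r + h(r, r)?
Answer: -34101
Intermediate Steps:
q(r) = -2 + r (q(r) = r - 2 = -2 + r)
119*(-288) + q(173) = 119*(-288) + (-2 + 173) = -34272 + 171 = -34101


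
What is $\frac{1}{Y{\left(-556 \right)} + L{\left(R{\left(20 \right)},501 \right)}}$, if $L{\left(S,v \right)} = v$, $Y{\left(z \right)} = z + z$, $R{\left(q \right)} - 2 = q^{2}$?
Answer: $- \frac{1}{611} \approx -0.0016367$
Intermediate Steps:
$R{\left(q \right)} = 2 + q^{2}$
$Y{\left(z \right)} = 2 z$
$\frac{1}{Y{\left(-556 \right)} + L{\left(R{\left(20 \right)},501 \right)}} = \frac{1}{2 \left(-556\right) + 501} = \frac{1}{-1112 + 501} = \frac{1}{-611} = - \frac{1}{611}$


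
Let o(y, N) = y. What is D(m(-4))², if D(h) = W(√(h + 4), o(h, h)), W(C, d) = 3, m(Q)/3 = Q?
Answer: 9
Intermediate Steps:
m(Q) = 3*Q
D(h) = 3
D(m(-4))² = 3² = 9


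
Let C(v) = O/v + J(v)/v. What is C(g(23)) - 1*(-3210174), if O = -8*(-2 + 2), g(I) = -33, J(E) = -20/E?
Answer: 3495879466/1089 ≈ 3.2102e+6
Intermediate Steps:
O = 0 (O = -8*0 = 0)
C(v) = -20/v² (C(v) = 0/v + (-20/v)/v = 0 - 20/v² = -20/v²)
C(g(23)) - 1*(-3210174) = -20/(-33)² - 1*(-3210174) = -20*1/1089 + 3210174 = -20/1089 + 3210174 = 3495879466/1089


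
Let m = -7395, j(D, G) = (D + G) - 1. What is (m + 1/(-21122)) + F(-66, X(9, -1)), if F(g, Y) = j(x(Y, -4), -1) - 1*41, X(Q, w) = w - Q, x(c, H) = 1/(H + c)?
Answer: -549874310/73927 ≈ -7438.1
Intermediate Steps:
j(D, G) = -1 + D + G
F(g, Y) = -43 + 1/(-4 + Y) (F(g, Y) = (-1 + 1/(-4 + Y) - 1) - 1*41 = (-2 + 1/(-4 + Y)) - 41 = -43 + 1/(-4 + Y))
(m + 1/(-21122)) + F(-66, X(9, -1)) = (-7395 + 1/(-21122)) + (173 - 43*(-1 - 1*9))/(-4 + (-1 - 1*9)) = (-7395 - 1/21122) + (173 - 43*(-1 - 9))/(-4 + (-1 - 9)) = -156197191/21122 + (173 - 43*(-10))/(-4 - 10) = -156197191/21122 + (173 + 430)/(-14) = -156197191/21122 - 1/14*603 = -156197191/21122 - 603/14 = -549874310/73927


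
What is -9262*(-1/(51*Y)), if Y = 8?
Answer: 4631/204 ≈ 22.701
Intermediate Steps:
-9262*(-1/(51*Y)) = -9262/((17*(-3))*8) = -9262/((-51*8)) = -9262/(-408) = -9262*(-1/408) = 4631/204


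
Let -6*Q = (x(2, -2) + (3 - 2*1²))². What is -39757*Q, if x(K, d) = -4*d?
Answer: 1073439/2 ≈ 5.3672e+5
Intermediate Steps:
Q = -27/2 (Q = -(-4*(-2) + (3 - 2*1²))²/6 = -(8 + (3 - 2*1))²/6 = -(8 + (3 - 2))²/6 = -(8 + 1)²/6 = -⅙*9² = -⅙*81 = -27/2 ≈ -13.500)
-39757*Q = -39757*(-27/2) = 1073439/2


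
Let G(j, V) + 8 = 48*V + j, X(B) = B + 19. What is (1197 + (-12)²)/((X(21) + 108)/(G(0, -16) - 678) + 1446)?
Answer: 974907/1051168 ≈ 0.92745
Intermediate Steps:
X(B) = 19 + B
G(j, V) = -8 + j + 48*V (G(j, V) = -8 + (48*V + j) = -8 + (j + 48*V) = -8 + j + 48*V)
(1197 + (-12)²)/((X(21) + 108)/(G(0, -16) - 678) + 1446) = (1197 + (-12)²)/(((19 + 21) + 108)/((-8 + 0 + 48*(-16)) - 678) + 1446) = (1197 + 144)/((40 + 108)/((-8 + 0 - 768) - 678) + 1446) = 1341/(148/(-776 - 678) + 1446) = 1341/(148/(-1454) + 1446) = 1341/(148*(-1/1454) + 1446) = 1341/(-74/727 + 1446) = 1341/(1051168/727) = 1341*(727/1051168) = 974907/1051168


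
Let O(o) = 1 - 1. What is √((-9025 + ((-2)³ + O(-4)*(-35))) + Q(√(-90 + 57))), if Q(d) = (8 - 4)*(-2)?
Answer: I*√9041 ≈ 95.084*I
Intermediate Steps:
O(o) = 0
Q(d) = -8 (Q(d) = 4*(-2) = -8)
√((-9025 + ((-2)³ + O(-4)*(-35))) + Q(√(-90 + 57))) = √((-9025 + ((-2)³ + 0*(-35))) - 8) = √((-9025 + (-8 + 0)) - 8) = √((-9025 - 8) - 8) = √(-9033 - 8) = √(-9041) = I*√9041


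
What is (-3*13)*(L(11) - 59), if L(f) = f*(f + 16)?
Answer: -9282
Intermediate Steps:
L(f) = f*(16 + f)
(-3*13)*(L(11) - 59) = (-3*13)*(11*(16 + 11) - 59) = -39*(11*27 - 59) = -39*(297 - 59) = -39*238 = -9282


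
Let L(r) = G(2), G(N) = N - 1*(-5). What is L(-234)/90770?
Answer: 7/90770 ≈ 7.7118e-5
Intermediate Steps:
G(N) = 5 + N (G(N) = N + 5 = 5 + N)
L(r) = 7 (L(r) = 5 + 2 = 7)
L(-234)/90770 = 7/90770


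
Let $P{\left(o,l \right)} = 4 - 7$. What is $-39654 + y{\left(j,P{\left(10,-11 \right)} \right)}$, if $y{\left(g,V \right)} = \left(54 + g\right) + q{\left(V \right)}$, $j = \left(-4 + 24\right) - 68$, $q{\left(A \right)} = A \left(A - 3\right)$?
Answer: $-39630$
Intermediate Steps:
$q{\left(A \right)} = A \left(-3 + A\right)$
$j = -48$ ($j = 20 - 68 = -48$)
$P{\left(o,l \right)} = -3$ ($P{\left(o,l \right)} = 4 - 7 = -3$)
$y{\left(g,V \right)} = 54 + g + V \left(-3 + V\right)$ ($y{\left(g,V \right)} = \left(54 + g\right) + V \left(-3 + V\right) = 54 + g + V \left(-3 + V\right)$)
$-39654 + y{\left(j,P{\left(10,-11 \right)} \right)} = -39654 - \left(-6 + 3 \left(-3 - 3\right)\right) = -39654 - -24 = -39654 + \left(54 - 48 + 18\right) = -39654 + 24 = -39630$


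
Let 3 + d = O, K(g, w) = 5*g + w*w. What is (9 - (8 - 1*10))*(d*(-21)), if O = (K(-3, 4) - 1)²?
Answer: 693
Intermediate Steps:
K(g, w) = w² + 5*g (K(g, w) = 5*g + w² = w² + 5*g)
O = 0 (O = ((4² + 5*(-3)) - 1)² = ((16 - 15) - 1)² = (1 - 1)² = 0² = 0)
d = -3 (d = -3 + 0 = -3)
(9 - (8 - 1*10))*(d*(-21)) = (9 - (8 - 1*10))*(-3*(-21)) = (9 - (8 - 10))*63 = (9 - 1*(-2))*63 = (9 + 2)*63 = 11*63 = 693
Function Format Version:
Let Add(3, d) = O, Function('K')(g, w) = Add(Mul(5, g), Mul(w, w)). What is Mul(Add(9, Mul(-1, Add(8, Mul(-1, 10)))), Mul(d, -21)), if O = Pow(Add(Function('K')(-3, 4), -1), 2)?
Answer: 693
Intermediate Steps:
Function('K')(g, w) = Add(Pow(w, 2), Mul(5, g)) (Function('K')(g, w) = Add(Mul(5, g), Pow(w, 2)) = Add(Pow(w, 2), Mul(5, g)))
O = 0 (O = Pow(Add(Add(Pow(4, 2), Mul(5, -3)), -1), 2) = Pow(Add(Add(16, -15), -1), 2) = Pow(Add(1, -1), 2) = Pow(0, 2) = 0)
d = -3 (d = Add(-3, 0) = -3)
Mul(Add(9, Mul(-1, Add(8, Mul(-1, 10)))), Mul(d, -21)) = Mul(Add(9, Mul(-1, Add(8, Mul(-1, 10)))), Mul(-3, -21)) = Mul(Add(9, Mul(-1, Add(8, -10))), 63) = Mul(Add(9, Mul(-1, -2)), 63) = Mul(Add(9, 2), 63) = Mul(11, 63) = 693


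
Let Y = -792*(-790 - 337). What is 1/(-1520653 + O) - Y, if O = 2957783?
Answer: -1282759243919/1437130 ≈ -8.9258e+5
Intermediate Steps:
Y = 892584 (Y = -792*(-1127) = 892584)
1/(-1520653 + O) - Y = 1/(-1520653 + 2957783) - 1*892584 = 1/1437130 - 892584 = -1282759243919/1437130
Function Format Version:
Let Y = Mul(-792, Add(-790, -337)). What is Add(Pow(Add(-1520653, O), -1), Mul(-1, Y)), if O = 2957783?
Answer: Rational(-1282759243919, 1437130) ≈ -8.9258e+5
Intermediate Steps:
Y = 892584 (Y = Mul(-792, -1127) = 892584)
Add(Pow(Add(-1520653, O), -1), Mul(-1, Y)) = Add(Pow(Add(-1520653, 2957783), -1), Mul(-1, 892584)) = Add(Pow(1437130, -1), -892584) = Add(Rational(1, 1437130), -892584) = Rational(-1282759243919, 1437130)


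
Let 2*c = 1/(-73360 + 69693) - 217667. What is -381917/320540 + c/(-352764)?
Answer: -5084961592943/5758971171910 ≈ -0.88296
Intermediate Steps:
c = -399092445/3667 (c = (1/(-73360 + 69693) - 217667)/2 = (1/(-3667) - 217667)/2 = (-1/3667 - 217667)/2 = (½)*(-798184890/3667) = -399092445/3667 ≈ -1.0883e+5)
-381917/320540 + c/(-352764) = -381917/320540 - 399092445/3667/(-352764) = -381917*1/320540 - 399092445/3667*(-1/352764) = -381917/320540 + 44343605/143731732 = -5084961592943/5758971171910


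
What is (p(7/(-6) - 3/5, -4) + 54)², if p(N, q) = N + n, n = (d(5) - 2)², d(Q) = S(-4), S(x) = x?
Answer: 7006609/900 ≈ 7785.1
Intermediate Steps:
d(Q) = -4
n = 36 (n = (-4 - 2)² = (-6)² = 36)
p(N, q) = 36 + N (p(N, q) = N + 36 = 36 + N)
(p(7/(-6) - 3/5, -4) + 54)² = ((36 + (7/(-6) - 3/5)) + 54)² = ((36 + (7*(-⅙) - 3*⅕)) + 54)² = ((36 + (-7/6 - ⅗)) + 54)² = ((36 - 53/30) + 54)² = (1027/30 + 54)² = (2647/30)² = 7006609/900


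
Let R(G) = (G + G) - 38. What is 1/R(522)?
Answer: 1/1006 ≈ 0.00099404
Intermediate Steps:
R(G) = -38 + 2*G (R(G) = 2*G - 38 = -38 + 2*G)
1/R(522) = 1/(-38 + 2*522) = 1/(-38 + 1044) = 1/1006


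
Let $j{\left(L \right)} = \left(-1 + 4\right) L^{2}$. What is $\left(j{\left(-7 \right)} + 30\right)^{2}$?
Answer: $31329$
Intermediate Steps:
$j{\left(L \right)} = 3 L^{2}$
$\left(j{\left(-7 \right)} + 30\right)^{2} = \left(3 \left(-7\right)^{2} + 30\right)^{2} = \left(3 \cdot 49 + 30\right)^{2} = \left(147 + 30\right)^{2} = 177^{2} = 31329$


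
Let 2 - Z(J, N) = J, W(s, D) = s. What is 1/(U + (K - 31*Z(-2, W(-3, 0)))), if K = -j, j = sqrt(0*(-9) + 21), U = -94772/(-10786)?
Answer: -3350918978/385460078287 + 29084449*sqrt(21)/385460078287 ≈ -0.0083475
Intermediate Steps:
Z(J, N) = 2 - J
U = 47386/5393 (U = -94772*(-1/10786) = 47386/5393 ≈ 8.7866)
j = sqrt(21) (j = sqrt(0 + 21) = sqrt(21) ≈ 4.5826)
K = -sqrt(21) ≈ -4.5826
1/(U + (K - 31*Z(-2, W(-3, 0)))) = 1/(47386/5393 + (-sqrt(21) - 31*(2 - 1*(-2)))) = 1/(47386/5393 + (-sqrt(21) - 31*(2 + 2))) = 1/(47386/5393 + (-sqrt(21) - 31*4)) = 1/(47386/5393 + (-sqrt(21) - 124)) = 1/(47386/5393 + (-124 - sqrt(21))) = 1/(-621346/5393 - sqrt(21))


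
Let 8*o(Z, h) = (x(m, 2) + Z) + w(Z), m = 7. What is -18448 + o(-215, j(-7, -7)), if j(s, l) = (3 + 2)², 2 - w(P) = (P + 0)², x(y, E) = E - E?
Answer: -97011/4 ≈ -24253.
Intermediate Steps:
x(y, E) = 0
w(P) = 2 - P² (w(P) = 2 - (P + 0)² = 2 - P²)
j(s, l) = 25 (j(s, l) = 5² = 25)
o(Z, h) = ¼ - Z²/8 + Z/8 (o(Z, h) = ((0 + Z) + (2 - Z²))/8 = (Z + (2 - Z²))/8 = (2 + Z - Z²)/8 = ¼ - Z²/8 + Z/8)
-18448 + o(-215, j(-7, -7)) = -18448 + (¼ - ⅛*(-215)² + (⅛)*(-215)) = -18448 + (¼ - ⅛*46225 - 215/8) = -18448 + (¼ - 46225/8 - 215/8) = -18448 - 23219/4 = -97011/4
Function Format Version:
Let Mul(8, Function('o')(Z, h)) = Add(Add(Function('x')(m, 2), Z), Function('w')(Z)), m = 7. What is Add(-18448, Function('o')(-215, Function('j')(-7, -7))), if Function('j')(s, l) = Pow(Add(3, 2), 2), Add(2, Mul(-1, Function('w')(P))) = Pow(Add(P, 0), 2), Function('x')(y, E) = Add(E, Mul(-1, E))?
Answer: Rational(-97011, 4) ≈ -24253.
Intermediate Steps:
Function('x')(y, E) = 0
Function('w')(P) = Add(2, Mul(-1, Pow(P, 2))) (Function('w')(P) = Add(2, Mul(-1, Pow(Add(P, 0), 2))) = Add(2, Mul(-1, Pow(P, 2))))
Function('j')(s, l) = 25 (Function('j')(s, l) = Pow(5, 2) = 25)
Function('o')(Z, h) = Add(Rational(1, 4), Mul(Rational(-1, 8), Pow(Z, 2)), Mul(Rational(1, 8), Z)) (Function('o')(Z, h) = Mul(Rational(1, 8), Add(Add(0, Z), Add(2, Mul(-1, Pow(Z, 2))))) = Mul(Rational(1, 8), Add(Z, Add(2, Mul(-1, Pow(Z, 2))))) = Mul(Rational(1, 8), Add(2, Z, Mul(-1, Pow(Z, 2)))) = Add(Rational(1, 4), Mul(Rational(-1, 8), Pow(Z, 2)), Mul(Rational(1, 8), Z)))
Add(-18448, Function('o')(-215, Function('j')(-7, -7))) = Add(-18448, Add(Rational(1, 4), Mul(Rational(-1, 8), Pow(-215, 2)), Mul(Rational(1, 8), -215))) = Add(-18448, Add(Rational(1, 4), Mul(Rational(-1, 8), 46225), Rational(-215, 8))) = Add(-18448, Add(Rational(1, 4), Rational(-46225, 8), Rational(-215, 8))) = Add(-18448, Rational(-23219, 4)) = Rational(-97011, 4)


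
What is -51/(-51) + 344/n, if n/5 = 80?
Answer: 93/50 ≈ 1.8600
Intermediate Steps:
n = 400 (n = 5*80 = 400)
-51/(-51) + 344/n = -51/(-51) + 344/400 = -51*(-1/51) + 344*(1/400) = 1 + 43/50 = 93/50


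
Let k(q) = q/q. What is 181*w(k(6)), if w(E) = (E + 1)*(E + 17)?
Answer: 6516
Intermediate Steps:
k(q) = 1
w(E) = (1 + E)*(17 + E)
181*w(k(6)) = 181*(17 + 1² + 18*1) = 181*(17 + 1 + 18) = 181*36 = 6516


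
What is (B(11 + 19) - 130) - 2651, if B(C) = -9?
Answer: -2790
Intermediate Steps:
(B(11 + 19) - 130) - 2651 = (-9 - 130) - 2651 = -139 - 2651 = -2790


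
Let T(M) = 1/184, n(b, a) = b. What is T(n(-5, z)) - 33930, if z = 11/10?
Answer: -6243119/184 ≈ -33930.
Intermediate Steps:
z = 11/10 (z = 11*(⅒) = 11/10 ≈ 1.1000)
T(M) = 1/184
T(n(-5, z)) - 33930 = 1/184 - 33930 = -6243119/184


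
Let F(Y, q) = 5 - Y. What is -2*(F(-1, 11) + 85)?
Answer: -182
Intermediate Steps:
-2*(F(-1, 11) + 85) = -2*((5 - 1*(-1)) + 85) = -2*((5 + 1) + 85) = -2*(6 + 85) = -2*91 = -182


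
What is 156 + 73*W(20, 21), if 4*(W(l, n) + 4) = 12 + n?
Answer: 1865/4 ≈ 466.25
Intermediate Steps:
W(l, n) = -1 + n/4 (W(l, n) = -4 + (12 + n)/4 = -4 + (3 + n/4) = -1 + n/4)
156 + 73*W(20, 21) = 156 + 73*(-1 + (¼)*21) = 156 + 73*(-1 + 21/4) = 156 + 73*(17/4) = 156 + 1241/4 = 1865/4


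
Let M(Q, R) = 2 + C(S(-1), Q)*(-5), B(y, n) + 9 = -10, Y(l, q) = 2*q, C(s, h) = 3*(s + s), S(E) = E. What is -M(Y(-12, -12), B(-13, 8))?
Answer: -32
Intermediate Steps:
C(s, h) = 6*s (C(s, h) = 3*(2*s) = 6*s)
B(y, n) = -19 (B(y, n) = -9 - 10 = -19)
M(Q, R) = 32 (M(Q, R) = 2 + (6*(-1))*(-5) = 2 - 6*(-5) = 2 + 30 = 32)
-M(Y(-12, -12), B(-13, 8)) = -1*32 = -32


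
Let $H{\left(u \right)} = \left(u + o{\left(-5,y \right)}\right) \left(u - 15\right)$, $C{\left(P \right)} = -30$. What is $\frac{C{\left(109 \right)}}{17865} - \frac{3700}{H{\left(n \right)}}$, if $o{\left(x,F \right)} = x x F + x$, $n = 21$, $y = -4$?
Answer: $\frac{367141}{50022} \approx 7.3396$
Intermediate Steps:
$o{\left(x,F \right)} = x + F x^{2}$ ($o{\left(x,F \right)} = x^{2} F + x = F x^{2} + x = x + F x^{2}$)
$H{\left(u \right)} = \left(-105 + u\right) \left(-15 + u\right)$ ($H{\left(u \right)} = \left(u - 5 \left(1 - -20\right)\right) \left(u - 15\right) = \left(u - 5 \left(1 + 20\right)\right) \left(-15 + u\right) = \left(u - 105\right) \left(-15 + u\right) = \left(-105 + u\right) \left(-15 + u\right)$)
$\frac{C{\left(109 \right)}}{17865} - \frac{3700}{H{\left(n \right)}} = - \frac{30}{17865} - \frac{3700}{1575 + 21^{2} - 2520} = \left(-30\right) \frac{1}{17865} - \frac{3700}{1575 + 441 - 2520} = - \frac{2}{1191} - \frac{3700}{-504} = - \frac{2}{1191} - - \frac{925}{126} = - \frac{2}{1191} + \frac{925}{126} = \frac{367141}{50022}$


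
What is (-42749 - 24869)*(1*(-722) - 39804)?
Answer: 2740287068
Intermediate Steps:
(-42749 - 24869)*(1*(-722) - 39804) = -67618*(-722 - 39804) = -67618*(-40526) = 2740287068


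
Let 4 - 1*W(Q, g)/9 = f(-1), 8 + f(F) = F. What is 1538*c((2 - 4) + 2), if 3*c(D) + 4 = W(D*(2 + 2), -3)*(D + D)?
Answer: -6152/3 ≈ -2050.7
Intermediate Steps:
f(F) = -8 + F
W(Q, g) = 117 (W(Q, g) = 36 - 9*(-8 - 1) = 36 - 9*(-9) = 36 + 81 = 117)
c(D) = -4/3 + 78*D (c(D) = -4/3 + (117*(D + D))/3 = -4/3 + (117*(2*D))/3 = -4/3 + (234*D)/3 = -4/3 + 78*D)
1538*c((2 - 4) + 2) = 1538*(-4/3 + 78*((2 - 4) + 2)) = 1538*(-4/3 + 78*(-2 + 2)) = 1538*(-4/3 + 78*0) = 1538*(-4/3 + 0) = 1538*(-4/3) = -6152/3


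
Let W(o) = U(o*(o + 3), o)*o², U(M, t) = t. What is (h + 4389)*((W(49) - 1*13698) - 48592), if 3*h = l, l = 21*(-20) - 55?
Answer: 234205476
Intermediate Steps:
l = -475 (l = -420 - 55 = -475)
h = -475/3 (h = (⅓)*(-475) = -475/3 ≈ -158.33)
W(o) = o³ (W(o) = o*o² = o³)
(h + 4389)*((W(49) - 1*13698) - 48592) = (-475/3 + 4389)*((49³ - 1*13698) - 48592) = 12692*((117649 - 13698) - 48592)/3 = 12692*(103951 - 48592)/3 = (12692/3)*55359 = 234205476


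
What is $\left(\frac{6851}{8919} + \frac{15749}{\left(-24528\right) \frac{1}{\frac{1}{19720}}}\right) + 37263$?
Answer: $\frac{53585924253212783}{1438016791680} \approx 37264.0$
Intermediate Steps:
$\left(\frac{6851}{8919} + \frac{15749}{\left(-24528\right) \frac{1}{\frac{1}{19720}}}\right) + 37263 = \left(6851 \cdot \frac{1}{8919} + \frac{15749}{\left(-24528\right) \frac{1}{\frac{1}{19720}}}\right) + 37263 = \left(\frac{6851}{8919} + \frac{15749}{\left(-24528\right) 19720}\right) + 37263 = \left(\frac{6851}{8919} + \frac{15749}{-483692160}\right) + 37263 = \left(\frac{6851}{8919} + 15749 \left(- \frac{1}{483692160}\right)\right) + 37263 = \left(\frac{6851}{8919} - \frac{15749}{483692160}\right) + 37263 = \frac{1104544840943}{1438016791680} + 37263 = \frac{53585924253212783}{1438016791680}$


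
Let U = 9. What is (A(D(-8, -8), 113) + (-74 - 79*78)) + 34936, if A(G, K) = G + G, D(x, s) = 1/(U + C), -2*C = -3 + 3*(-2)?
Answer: 774904/27 ≈ 28700.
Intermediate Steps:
C = 9/2 (C = -(-3 + 3*(-2))/2 = -(-3 - 6)/2 = -½*(-9) = 9/2 ≈ 4.5000)
D(x, s) = 2/27 (D(x, s) = 1/(9 + 9/2) = 1/(27/2) = 2/27)
A(G, K) = 2*G
(A(D(-8, -8), 113) + (-74 - 79*78)) + 34936 = (2*(2/27) + (-74 - 79*78)) + 34936 = (4/27 + (-74 - 6162)) + 34936 = (4/27 - 6236) + 34936 = -168368/27 + 34936 = 774904/27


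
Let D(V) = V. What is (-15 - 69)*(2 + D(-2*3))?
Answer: 336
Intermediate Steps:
(-15 - 69)*(2 + D(-2*3)) = (-15 - 69)*(2 - 2*3) = -84*(2 - 6) = -84*(-4) = 336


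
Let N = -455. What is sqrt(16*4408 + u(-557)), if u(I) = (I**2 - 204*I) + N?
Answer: 5*sqrt(19758) ≈ 702.82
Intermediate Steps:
u(I) = -455 + I**2 - 204*I (u(I) = (I**2 - 204*I) - 455 = -455 + I**2 - 204*I)
sqrt(16*4408 + u(-557)) = sqrt(16*4408 + (-455 + (-557)**2 - 204*(-557))) = sqrt(70528 + (-455 + 310249 + 113628)) = sqrt(70528 + 423422) = sqrt(493950) = 5*sqrt(19758)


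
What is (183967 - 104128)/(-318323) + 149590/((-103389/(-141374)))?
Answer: 6731930051546809/32911096647 ≈ 2.0455e+5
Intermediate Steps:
(183967 - 104128)/(-318323) + 149590/((-103389/(-141374))) = 79839*(-1/318323) + 149590/((-103389*(-1/141374))) = -79839/318323 + 149590/(103389/141374) = -79839/318323 + 149590*(141374/103389) = -79839/318323 + 21148136660/103389 = 6731930051546809/32911096647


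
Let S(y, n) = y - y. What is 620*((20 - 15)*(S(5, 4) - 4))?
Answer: -12400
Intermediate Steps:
S(y, n) = 0
620*((20 - 15)*(S(5, 4) - 4)) = 620*((20 - 15)*(0 - 4)) = 620*(5*(-4)) = 620*(-20) = -12400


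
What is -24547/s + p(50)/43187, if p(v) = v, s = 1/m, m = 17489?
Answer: -18540286333271/43187 ≈ -4.2930e+8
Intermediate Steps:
s = 1/17489 ≈ 5.7179e-5
-24547/s + p(50)/43187 = -24547/1/17489 + 50/43187 = -24547*17489 + 50*(1/43187) = -429302483 + 50/43187 = -18540286333271/43187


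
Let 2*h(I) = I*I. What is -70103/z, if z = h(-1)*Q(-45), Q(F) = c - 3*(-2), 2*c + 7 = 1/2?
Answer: -50984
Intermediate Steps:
c = -13/4 (c = -7/2 + (1/2)/2 = -7/2 + (1/2)*(1/2) = -7/2 + 1/4 = -13/4 ≈ -3.2500)
h(I) = I**2/2 (h(I) = (I*I)/2 = I**2/2)
Q(F) = 11/4 (Q(F) = -13/4 - 3*(-2) = -13/4 + 6 = 11/4)
z = 11/8 (z = ((1/2)*(-1)**2)*(11/4) = ((1/2)*1)*(11/4) = (1/2)*(11/4) = 11/8 ≈ 1.3750)
-70103/z = -70103/11/8 = -70103*8/11 = -50984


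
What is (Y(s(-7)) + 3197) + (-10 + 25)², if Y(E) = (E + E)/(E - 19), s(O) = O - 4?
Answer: 51341/15 ≈ 3422.7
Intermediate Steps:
s(O) = -4 + O
Y(E) = 2*E/(-19 + E) (Y(E) = (2*E)/(-19 + E) = 2*E/(-19 + E))
(Y(s(-7)) + 3197) + (-10 + 25)² = (2*(-4 - 7)/(-19 + (-4 - 7)) + 3197) + (-10 + 25)² = (2*(-11)/(-19 - 11) + 3197) + 15² = (2*(-11)/(-30) + 3197) + 225 = (2*(-11)*(-1/30) + 3197) + 225 = (11/15 + 3197) + 225 = 47966/15 + 225 = 51341/15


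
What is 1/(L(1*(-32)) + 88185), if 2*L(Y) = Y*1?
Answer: 1/88169 ≈ 1.1342e-5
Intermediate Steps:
L(Y) = Y/2 (L(Y) = (Y*1)/2 = Y/2)
1/(L(1*(-32)) + 88185) = 1/((1*(-32))/2 + 88185) = 1/((1/2)*(-32) + 88185) = 1/(-16 + 88185) = 1/88169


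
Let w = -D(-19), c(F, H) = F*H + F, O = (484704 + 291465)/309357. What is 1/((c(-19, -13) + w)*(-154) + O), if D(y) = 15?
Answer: -34373/1127416905 ≈ -3.0488e-5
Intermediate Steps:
O = 86241/34373 (O = 776169*(1/309357) = 86241/34373 ≈ 2.5090)
c(F, H) = F + F*H
w = -15 (w = -1*15 = -15)
1/((c(-19, -13) + w)*(-154) + O) = 1/((-19*(1 - 13) - 15)*(-154) + 86241/34373) = 1/((-19*(-12) - 15)*(-154) + 86241/34373) = 1/((228 - 15)*(-154) + 86241/34373) = 1/(213*(-154) + 86241/34373) = 1/(-32802 + 86241/34373) = 1/(-1127416905/34373) = -34373/1127416905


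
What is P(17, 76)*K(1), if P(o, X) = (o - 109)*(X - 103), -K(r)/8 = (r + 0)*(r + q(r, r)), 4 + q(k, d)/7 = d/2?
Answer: 466992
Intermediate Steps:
q(k, d) = -28 + 7*d/2 (q(k, d) = -28 + 7*(d/2) = -28 + 7*d/2)
K(r) = -8*r*(-28 + 9*r/2) (K(r) = -8*(r + 0)*(r + (-28 + 7*r/2)) = -8*r*(-28 + 9*r/2))
P(o, X) = (-109 + o)*(-103 + X)
P(17, 76)*K(1) = (11227 - 109*76 - 103*17 + 76*17)*(4*1*(56 - 9*1)) = (11227 - 8284 - 1751 + 1292)*(4*1*(56 - 9)) = 2484*(4*1*47) = 2484*188 = 466992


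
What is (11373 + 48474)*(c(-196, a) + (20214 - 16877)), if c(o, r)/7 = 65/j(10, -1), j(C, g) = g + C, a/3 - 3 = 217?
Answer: 608205112/3 ≈ 2.0274e+8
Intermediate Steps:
a = 660 (a = 9 + 3*217 = 9 + 651 = 660)
j(C, g) = C + g
c(o, r) = 455/9 (c(o, r) = 7*(65/(10 - 1)) = 7*(65/9) = 455/9)
(11373 + 48474)*(c(-196, a) + (20214 - 16877)) = (11373 + 48474)*(455/9 + (20214 - 16877)) = 59847*(455/9 + 3337) = 59847*(30488/9) = 608205112/3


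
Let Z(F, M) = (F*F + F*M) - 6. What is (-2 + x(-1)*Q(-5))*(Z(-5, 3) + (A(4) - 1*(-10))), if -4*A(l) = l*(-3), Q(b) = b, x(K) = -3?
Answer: 221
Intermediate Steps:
Z(F, M) = -6 + F² + F*M (Z(F, M) = (F² + F*M) - 6 = -6 + F² + F*M)
A(l) = 3*l/4 (A(l) = -l*(-3)/4 = -(-3)*l/4 = 3*l/4)
(-2 + x(-1)*Q(-5))*(Z(-5, 3) + (A(4) - 1*(-10))) = (-2 - 3*(-5))*((-6 + (-5)² - 5*3) + ((¾)*4 - 1*(-10))) = (-2 + 15)*((-6 + 25 - 15) + (3 + 10)) = 13*(4 + 13) = 13*17 = 221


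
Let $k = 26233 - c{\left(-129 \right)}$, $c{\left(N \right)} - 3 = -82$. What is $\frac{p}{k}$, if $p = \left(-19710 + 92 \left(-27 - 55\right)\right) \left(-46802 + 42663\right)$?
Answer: $\frac{56402153}{13156} \approx 4287.2$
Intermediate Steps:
$c{\left(N \right)} = -79$ ($c{\left(N \right)} = 3 - 82 = -79$)
$p = 112804306$ ($p = \left(-19710 + 92 \left(-82\right)\right) \left(-4139\right) = \left(-19710 - 7544\right) \left(-4139\right) = \left(-27254\right) \left(-4139\right) = 112804306$)
$k = 26312$ ($k = 26233 - -79 = 26233 + 79 = 26312$)
$\frac{p}{k} = \frac{112804306}{26312} = 112804306 \cdot \frac{1}{26312} = \frac{56402153}{13156}$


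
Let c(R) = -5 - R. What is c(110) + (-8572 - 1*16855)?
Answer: -25542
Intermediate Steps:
c(110) + (-8572 - 1*16855) = (-5 - 1*110) + (-8572 - 1*16855) = (-5 - 110) + (-8572 - 16855) = -115 - 25427 = -25542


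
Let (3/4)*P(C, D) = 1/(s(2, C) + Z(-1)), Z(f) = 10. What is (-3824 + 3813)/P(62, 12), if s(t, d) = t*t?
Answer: -231/2 ≈ -115.50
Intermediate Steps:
s(t, d) = t²
P(C, D) = 2/21 (P(C, D) = 4/(3*(2² + 10)) = 4/(3*(4 + 10)) = (4/3)/14 = (4/3)*(1/14) = 2/21)
(-3824 + 3813)/P(62, 12) = (-3824 + 3813)/(2/21) = -11*21/2 = -231/2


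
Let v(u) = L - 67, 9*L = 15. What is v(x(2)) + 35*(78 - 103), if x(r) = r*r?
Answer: -2821/3 ≈ -940.33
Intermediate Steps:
L = 5/3 (L = (1/9)*15 = 5/3 ≈ 1.6667)
x(r) = r**2
v(u) = -196/3 (v(u) = 5/3 - 67 = -196/3)
v(x(2)) + 35*(78 - 103) = -196/3 + 35*(78 - 103) = -196/3 + 35*(-25) = -196/3 - 875 = -2821/3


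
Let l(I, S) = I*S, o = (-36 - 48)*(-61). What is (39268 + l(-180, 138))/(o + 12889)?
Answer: 14428/18013 ≈ 0.80098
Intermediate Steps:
o = 5124 (o = -84*(-61) = 5124)
(39268 + l(-180, 138))/(o + 12889) = (39268 - 180*138)/(5124 + 12889) = (39268 - 24840)/18013 = 14428*(1/18013) = 14428/18013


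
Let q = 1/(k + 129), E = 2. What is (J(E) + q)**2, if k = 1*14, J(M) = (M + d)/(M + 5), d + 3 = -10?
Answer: 2452356/1002001 ≈ 2.4475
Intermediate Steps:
d = -13 (d = -3 - 10 = -13)
J(M) = (-13 + M)/(5 + M) (J(M) = (M - 13)/(M + 5) = (-13 + M)/(5 + M))
k = 14
q = 1/143 (q = 1/(14 + 129) = 1/143 ≈ 0.0069930)
(J(E) + q)**2 = ((-13 + 2)/(5 + 2) + 1/143)**2 = (-11/7 + 1/143)**2 = (-1566/1001)**2 = 2452356/1002001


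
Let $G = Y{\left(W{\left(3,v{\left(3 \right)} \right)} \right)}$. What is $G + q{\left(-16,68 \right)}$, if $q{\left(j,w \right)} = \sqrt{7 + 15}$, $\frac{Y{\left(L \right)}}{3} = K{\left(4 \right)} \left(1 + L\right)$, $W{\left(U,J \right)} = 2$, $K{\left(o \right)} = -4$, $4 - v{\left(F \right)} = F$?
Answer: $-36 + \sqrt{22} \approx -31.31$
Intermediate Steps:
$v{\left(F \right)} = 4 - F$
$Y{\left(L \right)} = -12 - 12 L$ ($Y{\left(L \right)} = 3 \left(- 4 \left(1 + L\right)\right) = 3 \left(-4 - 4 L\right) = -12 - 12 L$)
$G = -36$ ($G = -12 - 24 = -36$)
$q{\left(j,w \right)} = \sqrt{22}$
$G + q{\left(-16,68 \right)} = -36 + \sqrt{22}$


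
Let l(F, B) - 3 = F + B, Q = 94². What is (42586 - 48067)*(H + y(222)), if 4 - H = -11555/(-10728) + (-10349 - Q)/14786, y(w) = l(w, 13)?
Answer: -11699505938337/8812456 ≈ -1.3276e+6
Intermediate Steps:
Q = 8836
l(F, B) = 3 + B + F (l(F, B) = 3 + (F + B) = 3 + (B + F) = 3 + B + F)
y(w) = 16 + w (y(w) = 3 + 13 + w = 16 + w)
H = 334730641/79312104 (H = 4 - (-11555/(-10728) + (-10349 - 1*8836)/14786) = 4 - (-11555*(-1/10728) + (-10349 - 8836)*(1/14786)) = 4 - (11555/10728 - 19185*1/14786) = 4 - (11555/10728 - 19185/14786) = 4 - 1*(-17482225/79312104) = 4 + 17482225/79312104 = 334730641/79312104 ≈ 4.2204)
(42586 - 48067)*(H + y(222)) = (42586 - 48067)*(334730641/79312104 + (16 + 222)) = -5481*(334730641/79312104 + 238) = -5481*19211011393/79312104 = -11699505938337/8812456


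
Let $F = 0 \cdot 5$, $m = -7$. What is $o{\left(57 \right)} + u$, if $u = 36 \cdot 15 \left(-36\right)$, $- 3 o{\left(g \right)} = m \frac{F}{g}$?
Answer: $-19440$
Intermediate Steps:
$F = 0$
$o{\left(g \right)} = 0$ ($o{\left(g \right)} = - \frac{\left(-7\right) \frac{0}{g}}{3} = - \frac{\left(-7\right) 0}{3} = \left(- \frac{1}{3}\right) 0 = 0$)
$u = -19440$ ($u = 540 \left(-36\right) = -19440$)
$o{\left(57 \right)} + u = 0 - 19440 = -19440$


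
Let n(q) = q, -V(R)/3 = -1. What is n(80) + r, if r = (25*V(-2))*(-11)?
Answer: -745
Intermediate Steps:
V(R) = 3 (V(R) = -3*(-1) = 3)
r = -825 (r = (25*3)*(-11) = 75*(-11) = -825)
n(80) + r = 80 - 825 = -745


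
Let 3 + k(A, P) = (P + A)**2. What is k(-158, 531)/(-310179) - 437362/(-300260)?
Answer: 46943267519/46567173270 ≈ 1.0081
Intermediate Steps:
k(A, P) = -3 + (A + P)**2 (k(A, P) = -3 + (P + A)**2 = -3 + (A + P)**2)
k(-158, 531)/(-310179) - 437362/(-300260) = (-3 + (-158 + 531)**2)/(-310179) - 437362/(-300260) = (-3 + 373**2)*(-1/310179) - 437362*(-1/300260) = (-3 + 139129)*(-1/310179) + 218681/150130 = 139126*(-1/310179) + 218681/150130 = -139126/310179 + 218681/150130 = 46943267519/46567173270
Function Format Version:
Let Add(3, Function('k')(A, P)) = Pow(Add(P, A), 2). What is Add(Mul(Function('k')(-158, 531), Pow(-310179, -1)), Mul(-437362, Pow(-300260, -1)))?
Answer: Rational(46943267519, 46567173270) ≈ 1.0081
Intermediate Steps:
Function('k')(A, P) = Add(-3, Pow(Add(A, P), 2)) (Function('k')(A, P) = Add(-3, Pow(Add(P, A), 2)) = Add(-3, Pow(Add(A, P), 2)))
Add(Mul(Function('k')(-158, 531), Pow(-310179, -1)), Mul(-437362, Pow(-300260, -1))) = Add(Mul(Add(-3, Pow(Add(-158, 531), 2)), Pow(-310179, -1)), Mul(-437362, Pow(-300260, -1))) = Add(Mul(Add(-3, Pow(373, 2)), Rational(-1, 310179)), Mul(-437362, Rational(-1, 300260))) = Add(Mul(Add(-3, 139129), Rational(-1, 310179)), Rational(218681, 150130)) = Add(Mul(139126, Rational(-1, 310179)), Rational(218681, 150130)) = Add(Rational(-139126, 310179), Rational(218681, 150130)) = Rational(46943267519, 46567173270)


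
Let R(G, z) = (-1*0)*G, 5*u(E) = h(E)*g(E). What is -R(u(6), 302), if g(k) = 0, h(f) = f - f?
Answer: 0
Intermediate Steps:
h(f) = 0
u(E) = 0 (u(E) = (0*0)/5 = (1/5)*0 = 0)
R(G, z) = 0 (R(G, z) = 0*G = 0)
-R(u(6), 302) = -1*0 = 0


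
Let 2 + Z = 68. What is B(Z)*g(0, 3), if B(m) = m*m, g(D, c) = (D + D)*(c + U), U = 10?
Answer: 0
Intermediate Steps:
Z = 66 (Z = -2 + 68 = 66)
g(D, c) = 2*D*(10 + c) (g(D, c) = (D + D)*(c + 10) = (2*D)*(10 + c) = 2*D*(10 + c))
B(m) = m²
B(Z)*g(0, 3) = 66²*(2*0*(10 + 3)) = 4356*(2*0*13) = 4356*0 = 0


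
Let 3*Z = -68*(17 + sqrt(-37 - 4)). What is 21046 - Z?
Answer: 64294/3 + 68*I*sqrt(41)/3 ≈ 21431.0 + 145.14*I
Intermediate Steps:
Z = -1156/3 - 68*I*sqrt(41)/3 (Z = (-68*(17 + sqrt(-37 - 4)))/3 = (-68*(17 + sqrt(-41)))/3 = (-68*(17 + I*sqrt(41)))/3 = (-1156 - 68*I*sqrt(41))/3 = -1156/3 - 68*I*sqrt(41)/3 ≈ -385.33 - 145.14*I)
21046 - Z = 21046 - (-1156/3 - 68*I*sqrt(41)/3) = 21046 + (1156/3 + 68*I*sqrt(41)/3) = 64294/3 + 68*I*sqrt(41)/3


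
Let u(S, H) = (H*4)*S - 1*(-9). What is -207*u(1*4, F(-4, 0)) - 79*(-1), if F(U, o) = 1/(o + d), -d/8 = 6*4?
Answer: -7067/4 ≈ -1766.8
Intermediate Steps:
d = -192 (d = -48*4 = -8*24 = -192)
F(U, o) = 1/(-192 + o) (F(U, o) = 1/(o - 192) = 1/(-192 + o))
u(S, H) = 9 + 4*H*S (u(S, H) = (4*H)*S + 9 = 4*H*S + 9 = 9 + 4*H*S)
-207*u(1*4, F(-4, 0)) - 79*(-1) = -207*(9 + 4*(1*4)/(-192 + 0)) - 79*(-1) = -207*(9 + 4*4/(-192)) + 79 = -207*(9 + 4*(-1/192)*4) + 79 = -207*(9 - 1/12) + 79 = -207*107/12 + 79 = -7383/4 + 79 = -7067/4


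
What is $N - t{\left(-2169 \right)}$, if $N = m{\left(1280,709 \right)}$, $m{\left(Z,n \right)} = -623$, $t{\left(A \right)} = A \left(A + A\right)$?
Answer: $-9409745$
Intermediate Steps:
$t{\left(A \right)} = 2 A^{2}$ ($t{\left(A \right)} = A 2 A = 2 A^{2}$)
$N = -623$
$N - t{\left(-2169 \right)} = -623 - 2 \left(-2169\right)^{2} = -623 - 2 \cdot 4704561 = -623 - 9409122 = -9409745$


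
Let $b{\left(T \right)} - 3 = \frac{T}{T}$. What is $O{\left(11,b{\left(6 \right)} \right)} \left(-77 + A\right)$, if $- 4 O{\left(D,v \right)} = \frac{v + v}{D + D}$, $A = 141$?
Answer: $- \frac{64}{11} \approx -5.8182$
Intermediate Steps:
$b{\left(T \right)} = 4$ ($b{\left(T \right)} = 3 + \frac{T}{T} = 3 + 1 = 4$)
$O{\left(D,v \right)} = - \frac{v}{4 D}$ ($O{\left(D,v \right)} = - \frac{\left(v + v\right) \frac{1}{D + D}}{4} = - \frac{2 v \frac{1}{2 D}}{4} = - \frac{v \frac{1}{D}}{4} = - \frac{v}{4 D}$)
$O{\left(11,b{\left(6 \right)} \right)} \left(-77 + A\right) = \left(- \frac{1}{4}\right) 4 \cdot \frac{1}{11} \left(-77 + 141\right) = \left(- \frac{1}{4}\right) 4 \cdot \frac{1}{11} \cdot 64 = \left(- \frac{1}{11}\right) 64 = - \frac{64}{11}$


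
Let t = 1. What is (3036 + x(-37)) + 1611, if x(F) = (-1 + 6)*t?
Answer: 4652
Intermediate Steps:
x(F) = 5 (x(F) = (-1 + 6)*1 = 5*1 = 5)
(3036 + x(-37)) + 1611 = (3036 + 5) + 1611 = 3041 + 1611 = 4652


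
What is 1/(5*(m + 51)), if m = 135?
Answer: 1/930 ≈ 0.0010753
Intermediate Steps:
1/(5*(m + 51)) = 1/(5*(135 + 51)) = 1/(5*186) = 1/930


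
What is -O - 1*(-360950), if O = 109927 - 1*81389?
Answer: 332412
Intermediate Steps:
O = 28538 (O = 109927 - 81389 = 28538)
-O - 1*(-360950) = -1*28538 - 1*(-360950) = -28538 + 360950 = 332412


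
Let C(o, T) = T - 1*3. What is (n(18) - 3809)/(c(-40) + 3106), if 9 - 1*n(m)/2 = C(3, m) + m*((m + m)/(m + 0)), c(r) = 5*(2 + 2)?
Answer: -3893/3126 ≈ -1.2454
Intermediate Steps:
c(r) = 20 (c(r) = 5*4 = 20)
C(o, T) = -3 + T (C(o, T) = T - 3 = -3 + T)
n(m) = 24 - 6*m (n(m) = 18 - 2*((-3 + m) + m*((m + m)/(m + 0))) = 18 - 2*((-3 + m) + m*((2*m)/m)) = 18 - 2*((-3 + m) + m*2) = 18 - 2*((-3 + m) + 2*m) = 18 - 2*(-3 + 3*m) = 18 + (6 - 6*m) = 24 - 6*m)
(n(18) - 3809)/(c(-40) + 3106) = ((24 - 6*18) - 3809)/(20 + 3106) = ((24 - 108) - 3809)/3126 = (-84 - 3809)*(1/3126) = -3893*1/3126 = -3893/3126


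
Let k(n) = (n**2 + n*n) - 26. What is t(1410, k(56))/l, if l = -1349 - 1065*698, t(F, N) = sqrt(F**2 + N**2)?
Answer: -6*sqrt(1138906)/744719 ≈ -0.0085981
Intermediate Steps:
k(n) = -26 + 2*n**2 (k(n) = (n**2 + n**2) - 26 = 2*n**2 - 26 = -26 + 2*n**2)
l = -744719 (l = -1349 - 743370 = -744719)
t(1410, k(56))/l = sqrt(1410**2 + (-26 + 2*56**2)**2)/(-744719) = sqrt(1988100 + (-26 + 2*3136)**2)*(-1/744719) = sqrt(1988100 + (-26 + 6272)**2)*(-1/744719) = sqrt(1988100 + 6246**2)*(-1/744719) = sqrt(1988100 + 39012516)*(-1/744719) = sqrt(41000616)*(-1/744719) = (6*sqrt(1138906))*(-1/744719) = -6*sqrt(1138906)/744719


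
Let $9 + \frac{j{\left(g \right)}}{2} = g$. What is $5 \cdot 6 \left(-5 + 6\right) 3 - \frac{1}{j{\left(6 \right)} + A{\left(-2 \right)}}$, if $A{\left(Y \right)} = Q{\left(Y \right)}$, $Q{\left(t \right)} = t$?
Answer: $\frac{721}{8} \approx 90.125$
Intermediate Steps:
$A{\left(Y \right)} = Y$
$j{\left(g \right)} = -18 + 2 g$
$5 \cdot 6 \left(-5 + 6\right) 3 - \frac{1}{j{\left(6 \right)} + A{\left(-2 \right)}} = 5 \cdot 6 \left(-5 + 6\right) 3 - \frac{1}{\left(-18 + 2 \cdot 6\right) - 2} = 30 \cdot 1 \cdot 3 - \frac{1}{\left(-18 + 12\right) - 2} = 30 \cdot 3 - \frac{1}{-6 - 2} = 90 - \frac{1}{-8} = 90 - - \frac{1}{8} = 90 + \frac{1}{8} = \frac{721}{8}$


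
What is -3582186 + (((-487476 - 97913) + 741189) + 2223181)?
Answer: -1203205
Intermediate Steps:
-3582186 + (((-487476 - 97913) + 741189) + 2223181) = -3582186 + ((-585389 + 741189) + 2223181) = -3582186 + (155800 + 2223181) = -3582186 + 2378981 = -1203205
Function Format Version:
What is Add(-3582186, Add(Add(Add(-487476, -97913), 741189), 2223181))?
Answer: -1203205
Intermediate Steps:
Add(-3582186, Add(Add(Add(-487476, -97913), 741189), 2223181)) = Add(-3582186, Add(Add(-585389, 741189), 2223181)) = Add(-3582186, Add(155800, 2223181)) = Add(-3582186, 2378981) = -1203205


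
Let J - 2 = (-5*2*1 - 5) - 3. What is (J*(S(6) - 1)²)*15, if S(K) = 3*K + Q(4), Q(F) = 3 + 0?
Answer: -96000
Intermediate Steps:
Q(F) = 3
S(K) = 3 + 3*K (S(K) = 3*K + 3 = 3 + 3*K)
J = -16 (J = 2 + ((-5*2*1 - 5) - 3) = 2 + ((-10*1 - 5) - 3) = 2 + ((-10 - 5) - 3) = 2 + (-15 - 3) = 2 - 18 = -16)
(J*(S(6) - 1)²)*15 = -16*((3 + 3*6) - 1)²*15 = -16*((3 + 18) - 1)²*15 = -16*(21 - 1)²*15 = -16*20²*15 = -16*400*15 = -6400*15 = -96000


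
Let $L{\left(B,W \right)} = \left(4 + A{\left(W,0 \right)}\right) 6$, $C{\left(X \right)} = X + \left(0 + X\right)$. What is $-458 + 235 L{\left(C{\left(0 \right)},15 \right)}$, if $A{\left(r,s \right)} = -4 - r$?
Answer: $-21608$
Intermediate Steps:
$C{\left(X \right)} = 2 X$ ($C{\left(X \right)} = X + X = 2 X$)
$L{\left(B,W \right)} = - 6 W$ ($L{\left(B,W \right)} = \left(4 - \left(4 + W\right)\right) 6 = - W 6 = - 6 W$)
$-458 + 235 L{\left(C{\left(0 \right)},15 \right)} = -458 + 235 \left(\left(-6\right) 15\right) = -458 + 235 \left(-90\right) = -458 - 21150 = -21608$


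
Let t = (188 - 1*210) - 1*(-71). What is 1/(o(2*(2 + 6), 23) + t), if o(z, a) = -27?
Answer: 1/22 ≈ 0.045455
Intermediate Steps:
t = 49 (t = (188 - 210) + 71 = -22 + 71 = 49)
1/(o(2*(2 + 6), 23) + t) = 1/(-27 + 49) = 1/22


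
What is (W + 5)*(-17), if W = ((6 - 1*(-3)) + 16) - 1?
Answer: -493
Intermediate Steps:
W = 24 (W = ((6 + 3) + 16) - 1 = (9 + 16) - 1 = 25 - 1 = 24)
(W + 5)*(-17) = (24 + 5)*(-17) = 29*(-17) = -493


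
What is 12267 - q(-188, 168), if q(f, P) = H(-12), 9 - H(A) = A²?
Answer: 12402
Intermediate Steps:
H(A) = 9 - A²
q(f, P) = -135 (q(f, P) = 9 - 1*(-12)² = 9 - 1*144 = 9 - 144 = -135)
12267 - q(-188, 168) = 12267 - 1*(-135) = 12267 + 135 = 12402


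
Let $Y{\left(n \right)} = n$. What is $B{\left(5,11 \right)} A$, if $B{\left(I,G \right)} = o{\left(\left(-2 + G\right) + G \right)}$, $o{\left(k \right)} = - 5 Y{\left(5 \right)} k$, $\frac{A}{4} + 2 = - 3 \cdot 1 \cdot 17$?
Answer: $106000$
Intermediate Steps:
$A = -212$ ($A = -8 + 4 \left(- 3 \cdot 1 \cdot 17\right) = -8 + 4 \left(- 3 \cdot 17\right) = -8 + 4 \left(\left(-1\right) 51\right) = -8 + 4 \left(-51\right) = -8 - 204 = -212$)
$o{\left(k \right)} = - 25 k$ ($o{\left(k \right)} = \left(-5\right) 5 k = - 25 k$)
$B{\left(I,G \right)} = 50 - 50 G$ ($B{\left(I,G \right)} = - 25 \left(\left(-2 + G\right) + G\right) = - 25 \left(-2 + 2 G\right) = 50 - 50 G$)
$B{\left(5,11 \right)} A = \left(50 - 550\right) \left(-212\right) = \left(-500\right) \left(-212\right) = 106000$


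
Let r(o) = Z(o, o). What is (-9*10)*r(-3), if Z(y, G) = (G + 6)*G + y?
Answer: 1080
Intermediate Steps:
Z(y, G) = y + G*(6 + G) (Z(y, G) = (6 + G)*G + y = G*(6 + G) + y = y + G*(6 + G))
r(o) = o² + 7*o (r(o) = o + o² + 6*o = o² + 7*o)
(-9*10)*r(-3) = (-9*10)*(-3*(7 - 3)) = -(-270)*4 = -90*(-12) = 1080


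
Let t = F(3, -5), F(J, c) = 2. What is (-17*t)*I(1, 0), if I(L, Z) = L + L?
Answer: -68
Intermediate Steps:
I(L, Z) = 2*L
t = 2
(-17*t)*I(1, 0) = (-17*2)*(2*1) = -34*2 = -68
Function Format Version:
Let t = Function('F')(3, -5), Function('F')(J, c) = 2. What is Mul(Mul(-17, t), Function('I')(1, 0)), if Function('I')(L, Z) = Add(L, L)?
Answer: -68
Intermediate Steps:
Function('I')(L, Z) = Mul(2, L)
t = 2
Mul(Mul(-17, t), Function('I')(1, 0)) = Mul(Mul(-17, 2), Mul(2, 1)) = Mul(-34, 2) = -68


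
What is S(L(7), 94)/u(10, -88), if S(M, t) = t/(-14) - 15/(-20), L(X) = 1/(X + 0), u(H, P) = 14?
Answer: -167/392 ≈ -0.42602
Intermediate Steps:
L(X) = 1/X
S(M, t) = ¾ - t/14 (S(M, t) = t*(-1/14) - 15*(-1/20) = -t/14 + ¾ = ¾ - t/14)
S(L(7), 94)/u(10, -88) = (¾ - 1/14*94)/14 = (¾ - 47/7)*(1/14) = -167/28*1/14 = -167/392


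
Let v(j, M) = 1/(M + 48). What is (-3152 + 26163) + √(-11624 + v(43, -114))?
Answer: 23011 + I*√50634210/66 ≈ 23011.0 + 107.81*I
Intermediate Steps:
v(j, M) = 1/(48 + M)
(-3152 + 26163) + √(-11624 + v(43, -114)) = (-3152 + 26163) + √(-11624 + 1/(48 - 114)) = 23011 + √(-11624 + 1/(-66)) = 23011 + √(-11624 - 1/66) = 23011 + √(-767185/66) = 23011 + I*√50634210/66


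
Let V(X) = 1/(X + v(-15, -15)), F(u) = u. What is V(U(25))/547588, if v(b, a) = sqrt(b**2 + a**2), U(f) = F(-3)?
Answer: 1/80495436 + 5*sqrt(2)/80495436 ≈ 1.0027e-7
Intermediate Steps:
U(f) = -3
v(b, a) = sqrt(a**2 + b**2)
V(X) = 1/(X + 15*sqrt(2)) (V(X) = 1/(X + sqrt((-15)**2 + (-15)**2)) = 1/(X + sqrt(225 + 225)) = 1/(X + sqrt(450)) = 1/(X + 15*sqrt(2)))
V(U(25))/547588 = 1/(-3 + 15*sqrt(2)*547588) = (1/547588)/(-3 + 15*sqrt(2)) = 1/(547588*(-3 + 15*sqrt(2)))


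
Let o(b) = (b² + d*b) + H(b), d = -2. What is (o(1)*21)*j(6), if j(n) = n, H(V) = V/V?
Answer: 0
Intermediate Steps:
H(V) = 1
o(b) = 1 + b² - 2*b (o(b) = (b² - 2*b) + 1 = 1 + b² - 2*b)
(o(1)*21)*j(6) = ((1 + 1² - 2*1)*21)*6 = ((1 + 1 - 2)*21)*6 = (0*21)*6 = 0*6 = 0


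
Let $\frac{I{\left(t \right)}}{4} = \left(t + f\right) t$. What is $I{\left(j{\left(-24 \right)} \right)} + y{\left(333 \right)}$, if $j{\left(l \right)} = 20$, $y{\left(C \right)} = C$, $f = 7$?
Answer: $2493$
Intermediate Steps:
$I{\left(t \right)} = 4 t \left(7 + t\right)$ ($I{\left(t \right)} = 4 \left(t + 7\right) t = 4 \left(7 + t\right) t = 4 t \left(7 + t\right)$)
$I{\left(j{\left(-24 \right)} \right)} + y{\left(333 \right)} = 4 \cdot 20 \left(7 + 20\right) + 333 = 4 \cdot 20 \cdot 27 + 333 = 2160 + 333 = 2493$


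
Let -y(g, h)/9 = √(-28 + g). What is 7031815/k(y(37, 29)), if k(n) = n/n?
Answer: 7031815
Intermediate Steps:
y(g, h) = -9*√(-28 + g)
k(n) = 1
7031815/k(y(37, 29)) = 7031815/1 = 7031815*1 = 7031815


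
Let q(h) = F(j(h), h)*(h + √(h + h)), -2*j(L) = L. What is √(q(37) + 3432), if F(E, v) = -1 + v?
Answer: 2*√(1191 + 9*√74) ≈ 71.230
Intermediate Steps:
j(L) = -L/2
q(h) = (-1 + h)*(h + √2*√h) (q(h) = (-1 + h)*(h + √(h + h)) = (-1 + h)*(h + √(2*h)) = (-1 + h)*(h + √2*√h))
√(q(37) + 3432) = √((-1 + 37)*(37 + √2*√37) + 3432) = √(36*(37 + √74) + 3432) = √((1332 + 36*√74) + 3432) = √(4764 + 36*√74)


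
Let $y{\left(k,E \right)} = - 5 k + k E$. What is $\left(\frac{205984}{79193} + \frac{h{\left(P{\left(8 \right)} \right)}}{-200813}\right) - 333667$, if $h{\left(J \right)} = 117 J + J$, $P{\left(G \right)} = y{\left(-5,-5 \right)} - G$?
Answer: $- \frac{5306259960179819}{15902983909} \approx -3.3366 \cdot 10^{5}$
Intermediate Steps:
$y{\left(k,E \right)} = - 5 k + E k$
$P{\left(G \right)} = 50 - G$ ($P{\left(G \right)} = - 5 \left(-5 - 5\right) - G = \left(-5\right) \left(-10\right) - G = 50 - G$)
$h{\left(J \right)} = 118 J$
$\left(\frac{205984}{79193} + \frac{h{\left(P{\left(8 \right)} \right)}}{-200813}\right) - 333667 = \left(\frac{205984}{79193} + \frac{118 \left(50 - 8\right)}{-200813}\right) - 333667 = \left(205984 \cdot \frac{1}{79193} + 118 \left(50 - 8\right) \left(- \frac{1}{200813}\right)\right) - 333667 = \left(\frac{205984}{79193} + 118 \cdot 42 \left(- \frac{1}{200813}\right)\right) - 333667 = \left(\frac{205984}{79193} + 4956 \left(- \frac{1}{200813}\right)\right) - 333667 = \left(\frac{205984}{79193} - \frac{4956}{200813}\right) - 333667 = \frac{40971784484}{15902983909} - 333667 = - \frac{5306259960179819}{15902983909}$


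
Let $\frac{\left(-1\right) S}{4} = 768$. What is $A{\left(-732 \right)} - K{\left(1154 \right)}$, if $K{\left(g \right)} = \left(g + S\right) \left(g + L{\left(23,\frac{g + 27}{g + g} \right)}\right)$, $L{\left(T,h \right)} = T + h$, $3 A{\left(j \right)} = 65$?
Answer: $\frac{7818889279}{3462} \approx 2.2585 \cdot 10^{6}$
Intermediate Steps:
$S = -3072$ ($S = \left(-4\right) 768 = -3072$)
$A{\left(j \right)} = \frac{65}{3}$ ($A{\left(j \right)} = \frac{1}{3} \cdot 65 = \frac{65}{3}$)
$K{\left(g \right)} = \left(-3072 + g\right) \left(23 + g + \frac{27 + g}{2 g}\right)$ ($K{\left(g \right)} = \left(g - 3072\right) \left(g + \left(23 + \frac{g + 27}{g + g}\right)\right) = \left(-3072 + g\right) \left(g + \left(23 + \frac{27 + g}{2 g}\right)\right) = \left(-3072 + g\right) \left(23 + g + \frac{27 + g}{2 g}\right)$)
$A{\left(-732 \right)} - K{\left(1154 \right)} = \frac{65}{3} - \left(- \frac{144357}{2} + 1154^{2} - \frac{41472}{1154} - 3517969\right) = \frac{65}{3} - \left(- \frac{144357}{2} + 1331716 - \frac{20736}{577} - 3517969\right) = \frac{65}{3} - - \frac{2606271423}{1154} = \frac{65}{3} + \frac{2606271423}{1154} = \frac{7818889279}{3462}$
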